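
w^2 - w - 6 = (w - 3)*(w + 2)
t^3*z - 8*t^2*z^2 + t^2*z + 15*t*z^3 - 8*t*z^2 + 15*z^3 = (t - 5*z)*(t - 3*z)*(t*z + z)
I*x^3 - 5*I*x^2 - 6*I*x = x*(x - 6)*(I*x + I)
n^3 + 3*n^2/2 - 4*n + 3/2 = (n - 1)*(n - 1/2)*(n + 3)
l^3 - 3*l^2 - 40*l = l*(l - 8)*(l + 5)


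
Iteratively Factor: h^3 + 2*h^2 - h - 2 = (h + 2)*(h^2 - 1) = (h - 1)*(h + 2)*(h + 1)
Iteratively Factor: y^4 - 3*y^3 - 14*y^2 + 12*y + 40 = (y - 5)*(y^3 + 2*y^2 - 4*y - 8) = (y - 5)*(y - 2)*(y^2 + 4*y + 4) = (y - 5)*(y - 2)*(y + 2)*(y + 2)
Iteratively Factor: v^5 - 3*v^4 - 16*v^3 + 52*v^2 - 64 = (v - 4)*(v^4 + v^3 - 12*v^2 + 4*v + 16) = (v - 4)*(v + 4)*(v^3 - 3*v^2 + 4) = (v - 4)*(v + 1)*(v + 4)*(v^2 - 4*v + 4) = (v - 4)*(v - 2)*(v + 1)*(v + 4)*(v - 2)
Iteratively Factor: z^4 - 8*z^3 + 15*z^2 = (z - 3)*(z^3 - 5*z^2) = z*(z - 3)*(z^2 - 5*z) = z*(z - 5)*(z - 3)*(z)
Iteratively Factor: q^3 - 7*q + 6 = (q - 2)*(q^2 + 2*q - 3) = (q - 2)*(q + 3)*(q - 1)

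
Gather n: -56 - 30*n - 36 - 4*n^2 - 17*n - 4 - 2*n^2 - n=-6*n^2 - 48*n - 96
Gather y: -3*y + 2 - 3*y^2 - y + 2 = -3*y^2 - 4*y + 4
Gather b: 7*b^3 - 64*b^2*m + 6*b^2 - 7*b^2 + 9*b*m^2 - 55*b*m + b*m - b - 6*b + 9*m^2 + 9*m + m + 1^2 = 7*b^3 + b^2*(-64*m - 1) + b*(9*m^2 - 54*m - 7) + 9*m^2 + 10*m + 1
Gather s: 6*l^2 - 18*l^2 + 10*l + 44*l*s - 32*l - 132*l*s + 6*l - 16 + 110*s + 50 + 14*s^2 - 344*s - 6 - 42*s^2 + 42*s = -12*l^2 - 16*l - 28*s^2 + s*(-88*l - 192) + 28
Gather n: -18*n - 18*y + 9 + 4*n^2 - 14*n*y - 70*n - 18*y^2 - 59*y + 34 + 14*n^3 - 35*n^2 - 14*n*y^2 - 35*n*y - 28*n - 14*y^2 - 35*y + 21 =14*n^3 - 31*n^2 + n*(-14*y^2 - 49*y - 116) - 32*y^2 - 112*y + 64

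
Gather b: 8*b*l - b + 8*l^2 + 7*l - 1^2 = b*(8*l - 1) + 8*l^2 + 7*l - 1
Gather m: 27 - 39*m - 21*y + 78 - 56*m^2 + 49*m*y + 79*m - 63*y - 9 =-56*m^2 + m*(49*y + 40) - 84*y + 96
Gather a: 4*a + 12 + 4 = 4*a + 16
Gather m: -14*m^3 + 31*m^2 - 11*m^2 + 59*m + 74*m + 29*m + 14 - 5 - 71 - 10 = -14*m^3 + 20*m^2 + 162*m - 72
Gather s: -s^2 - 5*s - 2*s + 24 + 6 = -s^2 - 7*s + 30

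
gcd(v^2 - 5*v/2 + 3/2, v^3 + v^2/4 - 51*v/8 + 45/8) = v - 3/2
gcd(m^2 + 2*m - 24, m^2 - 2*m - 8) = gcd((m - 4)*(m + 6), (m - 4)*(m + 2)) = m - 4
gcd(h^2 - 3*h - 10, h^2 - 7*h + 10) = h - 5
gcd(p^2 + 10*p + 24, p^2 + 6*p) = p + 6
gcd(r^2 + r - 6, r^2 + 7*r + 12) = r + 3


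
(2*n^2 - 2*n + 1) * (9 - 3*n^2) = -6*n^4 + 6*n^3 + 15*n^2 - 18*n + 9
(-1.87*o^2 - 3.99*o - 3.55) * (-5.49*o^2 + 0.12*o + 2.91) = 10.2663*o^4 + 21.6807*o^3 + 13.569*o^2 - 12.0369*o - 10.3305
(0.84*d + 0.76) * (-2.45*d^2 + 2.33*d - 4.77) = -2.058*d^3 + 0.0952*d^2 - 2.236*d - 3.6252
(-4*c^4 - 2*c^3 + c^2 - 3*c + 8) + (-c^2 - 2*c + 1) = -4*c^4 - 2*c^3 - 5*c + 9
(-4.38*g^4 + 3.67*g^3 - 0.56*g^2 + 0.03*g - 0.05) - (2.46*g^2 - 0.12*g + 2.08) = -4.38*g^4 + 3.67*g^3 - 3.02*g^2 + 0.15*g - 2.13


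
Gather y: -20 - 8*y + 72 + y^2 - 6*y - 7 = y^2 - 14*y + 45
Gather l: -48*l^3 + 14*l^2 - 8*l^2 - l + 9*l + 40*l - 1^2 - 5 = -48*l^3 + 6*l^2 + 48*l - 6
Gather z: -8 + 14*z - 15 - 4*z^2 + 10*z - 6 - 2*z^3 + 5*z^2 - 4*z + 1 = -2*z^3 + z^2 + 20*z - 28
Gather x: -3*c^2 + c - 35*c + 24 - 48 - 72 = -3*c^2 - 34*c - 96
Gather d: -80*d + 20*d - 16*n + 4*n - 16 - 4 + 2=-60*d - 12*n - 18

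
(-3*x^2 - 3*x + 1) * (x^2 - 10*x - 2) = -3*x^4 + 27*x^3 + 37*x^2 - 4*x - 2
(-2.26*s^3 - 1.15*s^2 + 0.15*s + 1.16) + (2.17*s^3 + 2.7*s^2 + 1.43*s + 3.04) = -0.0899999999999999*s^3 + 1.55*s^2 + 1.58*s + 4.2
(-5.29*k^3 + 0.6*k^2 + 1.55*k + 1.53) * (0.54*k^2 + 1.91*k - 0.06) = -2.8566*k^5 - 9.7799*k^4 + 2.3004*k^3 + 3.7507*k^2 + 2.8293*k - 0.0918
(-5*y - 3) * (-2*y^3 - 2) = 10*y^4 + 6*y^3 + 10*y + 6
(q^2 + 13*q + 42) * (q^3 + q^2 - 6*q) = q^5 + 14*q^4 + 49*q^3 - 36*q^2 - 252*q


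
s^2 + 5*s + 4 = (s + 1)*(s + 4)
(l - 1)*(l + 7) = l^2 + 6*l - 7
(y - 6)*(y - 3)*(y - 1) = y^3 - 10*y^2 + 27*y - 18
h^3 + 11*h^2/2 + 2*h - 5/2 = (h - 1/2)*(h + 1)*(h + 5)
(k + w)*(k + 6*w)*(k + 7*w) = k^3 + 14*k^2*w + 55*k*w^2 + 42*w^3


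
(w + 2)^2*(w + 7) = w^3 + 11*w^2 + 32*w + 28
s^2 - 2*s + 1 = (s - 1)^2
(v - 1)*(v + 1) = v^2 - 1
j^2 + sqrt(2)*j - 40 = (j - 4*sqrt(2))*(j + 5*sqrt(2))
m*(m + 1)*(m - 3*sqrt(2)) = m^3 - 3*sqrt(2)*m^2 + m^2 - 3*sqrt(2)*m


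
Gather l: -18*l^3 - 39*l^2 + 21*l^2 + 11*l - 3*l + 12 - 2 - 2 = -18*l^3 - 18*l^2 + 8*l + 8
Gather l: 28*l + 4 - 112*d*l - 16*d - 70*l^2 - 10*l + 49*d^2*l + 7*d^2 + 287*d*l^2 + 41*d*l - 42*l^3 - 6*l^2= 7*d^2 - 16*d - 42*l^3 + l^2*(287*d - 76) + l*(49*d^2 - 71*d + 18) + 4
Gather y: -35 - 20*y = -20*y - 35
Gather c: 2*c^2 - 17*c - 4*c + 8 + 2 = 2*c^2 - 21*c + 10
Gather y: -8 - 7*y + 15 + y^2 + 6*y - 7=y^2 - y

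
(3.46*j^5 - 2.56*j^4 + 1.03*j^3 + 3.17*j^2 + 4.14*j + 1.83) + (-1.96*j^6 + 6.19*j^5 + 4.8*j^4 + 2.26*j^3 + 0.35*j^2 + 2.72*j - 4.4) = -1.96*j^6 + 9.65*j^5 + 2.24*j^4 + 3.29*j^3 + 3.52*j^2 + 6.86*j - 2.57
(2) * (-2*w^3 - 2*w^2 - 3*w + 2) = -4*w^3 - 4*w^2 - 6*w + 4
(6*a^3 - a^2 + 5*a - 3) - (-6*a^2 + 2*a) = 6*a^3 + 5*a^2 + 3*a - 3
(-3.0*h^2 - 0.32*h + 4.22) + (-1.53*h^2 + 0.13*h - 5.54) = -4.53*h^2 - 0.19*h - 1.32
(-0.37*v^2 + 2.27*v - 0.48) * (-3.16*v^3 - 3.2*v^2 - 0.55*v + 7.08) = 1.1692*v^5 - 5.9892*v^4 - 5.5437*v^3 - 2.3321*v^2 + 16.3356*v - 3.3984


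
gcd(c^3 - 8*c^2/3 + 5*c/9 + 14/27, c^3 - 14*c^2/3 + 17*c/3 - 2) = c - 2/3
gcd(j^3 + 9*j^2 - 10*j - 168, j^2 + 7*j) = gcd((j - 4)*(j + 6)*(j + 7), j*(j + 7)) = j + 7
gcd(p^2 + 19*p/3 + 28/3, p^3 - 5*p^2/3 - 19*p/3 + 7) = p + 7/3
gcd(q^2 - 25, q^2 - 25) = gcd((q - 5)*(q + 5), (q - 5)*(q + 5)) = q^2 - 25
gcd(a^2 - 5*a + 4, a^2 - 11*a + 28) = a - 4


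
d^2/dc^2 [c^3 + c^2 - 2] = 6*c + 2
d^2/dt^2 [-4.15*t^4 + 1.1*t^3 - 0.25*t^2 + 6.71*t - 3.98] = -49.8*t^2 + 6.6*t - 0.5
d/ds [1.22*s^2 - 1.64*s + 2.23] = 2.44*s - 1.64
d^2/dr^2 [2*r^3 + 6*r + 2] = 12*r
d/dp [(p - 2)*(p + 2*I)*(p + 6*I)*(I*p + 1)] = 4*I*p^3 + p^2*(-21 - 6*I) + p*(28 - 8*I) - 12 + 8*I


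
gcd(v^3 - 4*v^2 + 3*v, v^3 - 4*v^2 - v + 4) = v - 1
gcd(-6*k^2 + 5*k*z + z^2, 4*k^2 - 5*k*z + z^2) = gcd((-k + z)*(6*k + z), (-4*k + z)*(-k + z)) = -k + z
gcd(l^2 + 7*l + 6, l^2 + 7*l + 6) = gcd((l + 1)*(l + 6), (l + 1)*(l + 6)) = l^2 + 7*l + 6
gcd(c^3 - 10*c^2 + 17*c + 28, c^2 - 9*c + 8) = 1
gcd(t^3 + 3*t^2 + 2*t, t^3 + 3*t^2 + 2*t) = t^3 + 3*t^2 + 2*t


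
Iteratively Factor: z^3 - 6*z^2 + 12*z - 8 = (z - 2)*(z^2 - 4*z + 4) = (z - 2)^2*(z - 2)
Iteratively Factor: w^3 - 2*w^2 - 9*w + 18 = (w - 2)*(w^2 - 9) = (w - 3)*(w - 2)*(w + 3)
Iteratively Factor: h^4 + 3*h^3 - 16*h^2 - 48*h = (h + 3)*(h^3 - 16*h) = (h + 3)*(h + 4)*(h^2 - 4*h) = (h - 4)*(h + 3)*(h + 4)*(h)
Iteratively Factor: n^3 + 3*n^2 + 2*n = (n + 2)*(n^2 + n) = (n + 1)*(n + 2)*(n)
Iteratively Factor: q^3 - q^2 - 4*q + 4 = (q + 2)*(q^2 - 3*q + 2) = (q - 1)*(q + 2)*(q - 2)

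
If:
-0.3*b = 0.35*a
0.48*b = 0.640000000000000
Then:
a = -1.14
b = 1.33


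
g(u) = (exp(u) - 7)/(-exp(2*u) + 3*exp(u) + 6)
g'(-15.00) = 0.00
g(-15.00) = -1.17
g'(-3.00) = 0.03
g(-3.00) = -1.13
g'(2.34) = -0.02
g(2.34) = -0.05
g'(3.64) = 0.02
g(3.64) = -0.02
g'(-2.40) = 0.06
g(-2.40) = -1.10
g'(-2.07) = 0.08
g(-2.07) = -1.08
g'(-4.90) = 0.01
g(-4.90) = -1.16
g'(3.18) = 0.03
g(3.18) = -0.03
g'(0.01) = 0.22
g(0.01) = -0.75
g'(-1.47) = 0.12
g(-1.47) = -1.02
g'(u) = (exp(u) - 7)*(2*exp(2*u) - 3*exp(u))/(-exp(2*u) + 3*exp(u) + 6)^2 + exp(u)/(-exp(2*u) + 3*exp(u) + 6) = ((exp(u) - 7)*(2*exp(u) - 3) - exp(2*u) + 3*exp(u) + 6)*exp(u)/(-exp(2*u) + 3*exp(u) + 6)^2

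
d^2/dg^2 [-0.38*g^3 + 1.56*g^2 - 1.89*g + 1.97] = 3.12 - 2.28*g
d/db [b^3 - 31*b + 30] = 3*b^2 - 31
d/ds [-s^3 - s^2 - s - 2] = -3*s^2 - 2*s - 1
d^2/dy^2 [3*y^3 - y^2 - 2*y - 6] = 18*y - 2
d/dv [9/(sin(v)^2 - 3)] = -36*sin(2*v)/(cos(2*v) + 5)^2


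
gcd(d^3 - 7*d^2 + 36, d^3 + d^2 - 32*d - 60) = d^2 - 4*d - 12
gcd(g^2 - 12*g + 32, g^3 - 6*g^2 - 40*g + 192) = g^2 - 12*g + 32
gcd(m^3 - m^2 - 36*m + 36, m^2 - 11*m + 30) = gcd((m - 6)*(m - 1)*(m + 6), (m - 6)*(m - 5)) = m - 6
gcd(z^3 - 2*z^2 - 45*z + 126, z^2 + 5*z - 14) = z + 7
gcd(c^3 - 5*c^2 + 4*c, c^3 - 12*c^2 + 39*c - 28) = c^2 - 5*c + 4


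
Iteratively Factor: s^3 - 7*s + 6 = (s + 3)*(s^2 - 3*s + 2) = (s - 2)*(s + 3)*(s - 1)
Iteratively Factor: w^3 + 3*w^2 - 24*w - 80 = (w - 5)*(w^2 + 8*w + 16) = (w - 5)*(w + 4)*(w + 4)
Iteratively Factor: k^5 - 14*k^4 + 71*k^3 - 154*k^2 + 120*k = (k - 2)*(k^4 - 12*k^3 + 47*k^2 - 60*k) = k*(k - 2)*(k^3 - 12*k^2 + 47*k - 60) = k*(k - 4)*(k - 2)*(k^2 - 8*k + 15) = k*(k - 4)*(k - 3)*(k - 2)*(k - 5)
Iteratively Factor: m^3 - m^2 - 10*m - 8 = (m + 1)*(m^2 - 2*m - 8) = (m - 4)*(m + 1)*(m + 2)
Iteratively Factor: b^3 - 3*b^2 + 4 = (b - 2)*(b^2 - b - 2) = (b - 2)*(b + 1)*(b - 2)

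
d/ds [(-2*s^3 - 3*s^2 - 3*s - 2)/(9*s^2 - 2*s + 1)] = (-18*s^4 + 8*s^3 + 27*s^2 + 30*s - 7)/(81*s^4 - 36*s^3 + 22*s^2 - 4*s + 1)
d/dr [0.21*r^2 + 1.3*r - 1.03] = 0.42*r + 1.3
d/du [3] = 0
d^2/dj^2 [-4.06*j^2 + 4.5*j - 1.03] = -8.12000000000000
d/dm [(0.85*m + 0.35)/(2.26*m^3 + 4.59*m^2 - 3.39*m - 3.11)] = (1.921*m^3 + 3.9015*m^2 - 2.8815*m - (0.85*m + 0.35)*(6.78*m^2 + 9.18*m - 3.39) - 2.6435)/(2.26*m^3 + 4.59*m^2 - 3.39*m - 3.11)^2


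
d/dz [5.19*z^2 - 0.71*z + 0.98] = 10.38*z - 0.71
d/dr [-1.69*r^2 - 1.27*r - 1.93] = -3.38*r - 1.27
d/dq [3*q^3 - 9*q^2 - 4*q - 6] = 9*q^2 - 18*q - 4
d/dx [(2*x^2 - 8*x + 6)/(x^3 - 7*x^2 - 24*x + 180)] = 2*(-x^3 + 2*x^2 - 49*x + 108)/(x^5 - 8*x^4 - 47*x^3 + 414*x^2 + 540*x - 5400)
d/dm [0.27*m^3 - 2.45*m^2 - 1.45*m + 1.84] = 0.81*m^2 - 4.9*m - 1.45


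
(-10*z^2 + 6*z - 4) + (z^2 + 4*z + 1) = -9*z^2 + 10*z - 3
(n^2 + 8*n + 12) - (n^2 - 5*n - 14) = 13*n + 26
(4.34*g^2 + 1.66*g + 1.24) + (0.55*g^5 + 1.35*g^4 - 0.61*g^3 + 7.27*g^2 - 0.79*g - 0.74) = 0.55*g^5 + 1.35*g^4 - 0.61*g^3 + 11.61*g^2 + 0.87*g + 0.5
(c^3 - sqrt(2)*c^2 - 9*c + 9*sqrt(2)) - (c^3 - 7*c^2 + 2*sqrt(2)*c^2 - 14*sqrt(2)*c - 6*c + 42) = -3*sqrt(2)*c^2 + 7*c^2 - 3*c + 14*sqrt(2)*c - 42 + 9*sqrt(2)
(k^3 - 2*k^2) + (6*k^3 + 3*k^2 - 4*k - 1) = 7*k^3 + k^2 - 4*k - 1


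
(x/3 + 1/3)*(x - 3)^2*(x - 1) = x^4/3 - 2*x^3 + 8*x^2/3 + 2*x - 3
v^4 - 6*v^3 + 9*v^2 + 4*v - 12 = (v - 3)*(v - 2)^2*(v + 1)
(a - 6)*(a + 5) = a^2 - a - 30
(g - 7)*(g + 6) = g^2 - g - 42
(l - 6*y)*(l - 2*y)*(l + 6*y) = l^3 - 2*l^2*y - 36*l*y^2 + 72*y^3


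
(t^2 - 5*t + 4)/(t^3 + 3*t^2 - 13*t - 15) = (t^2 - 5*t + 4)/(t^3 + 3*t^2 - 13*t - 15)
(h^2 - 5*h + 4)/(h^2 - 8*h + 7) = (h - 4)/(h - 7)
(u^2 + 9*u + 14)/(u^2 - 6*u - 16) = (u + 7)/(u - 8)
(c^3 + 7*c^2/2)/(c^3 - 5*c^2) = (c + 7/2)/(c - 5)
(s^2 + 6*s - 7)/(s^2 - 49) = (s - 1)/(s - 7)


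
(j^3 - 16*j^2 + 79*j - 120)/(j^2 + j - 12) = (j^2 - 13*j + 40)/(j + 4)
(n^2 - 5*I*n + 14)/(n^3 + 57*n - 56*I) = (n + 2*I)/(n^2 + 7*I*n + 8)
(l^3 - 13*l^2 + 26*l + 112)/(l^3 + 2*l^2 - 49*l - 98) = (l - 8)/(l + 7)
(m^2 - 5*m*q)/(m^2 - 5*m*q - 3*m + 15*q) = m/(m - 3)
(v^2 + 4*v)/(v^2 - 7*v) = (v + 4)/(v - 7)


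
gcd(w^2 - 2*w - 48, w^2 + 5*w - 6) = w + 6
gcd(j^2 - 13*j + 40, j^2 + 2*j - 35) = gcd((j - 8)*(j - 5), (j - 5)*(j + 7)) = j - 5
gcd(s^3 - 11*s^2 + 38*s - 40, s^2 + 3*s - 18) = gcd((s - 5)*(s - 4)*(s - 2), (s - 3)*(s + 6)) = 1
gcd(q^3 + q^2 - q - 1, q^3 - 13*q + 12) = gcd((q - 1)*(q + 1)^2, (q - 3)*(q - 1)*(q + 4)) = q - 1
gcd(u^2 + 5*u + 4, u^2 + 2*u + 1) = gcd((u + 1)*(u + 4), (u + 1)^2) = u + 1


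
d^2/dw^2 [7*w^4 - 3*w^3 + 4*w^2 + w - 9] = 84*w^2 - 18*w + 8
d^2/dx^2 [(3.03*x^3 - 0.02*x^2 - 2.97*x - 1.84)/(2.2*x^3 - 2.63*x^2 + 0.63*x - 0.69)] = (34.86956*x^6 - 111.44628*x^5 + 51.6001199999999*x^4 + 128.40311*x^3 - 153.450618*x^2 + 42.526908*x + 2.616342)/(10.648*x^9 - 38.1876*x^8 + 54.79914*x^7 - 50.081327*x^6 + 39.646521*x^5 - 23.187564*x^4 + 10.251873*x^3 - 4.578012*x^2 + 0.899829*x - 0.328509)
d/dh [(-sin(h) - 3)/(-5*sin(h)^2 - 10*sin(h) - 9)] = (-30*sin(h) + 5*cos(h)^2 - 26)*cos(h)/(5*sin(h)^2 + 10*sin(h) + 9)^2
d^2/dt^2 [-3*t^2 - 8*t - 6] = -6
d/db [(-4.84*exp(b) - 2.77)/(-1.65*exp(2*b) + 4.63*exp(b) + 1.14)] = (-7.986*exp(2*b) - 9.141*exp(b) + 7.3075)*exp(b)/(2.7225*exp(4*b) - 15.279*exp(3*b) + 17.6749*exp(2*b) + 10.5564*exp(b) + 1.2996)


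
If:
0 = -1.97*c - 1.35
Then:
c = -0.69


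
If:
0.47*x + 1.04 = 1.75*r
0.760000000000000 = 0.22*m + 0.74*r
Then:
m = 1.45558441558442 - 0.903376623376623*x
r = 0.268571428571429*x + 0.594285714285714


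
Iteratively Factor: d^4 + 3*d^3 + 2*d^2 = (d + 1)*(d^3 + 2*d^2) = (d + 1)*(d + 2)*(d^2) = d*(d + 1)*(d + 2)*(d)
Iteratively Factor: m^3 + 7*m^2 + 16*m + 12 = (m + 2)*(m^2 + 5*m + 6) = (m + 2)^2*(m + 3)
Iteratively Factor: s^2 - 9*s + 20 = (s - 4)*(s - 5)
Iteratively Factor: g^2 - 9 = (g + 3)*(g - 3)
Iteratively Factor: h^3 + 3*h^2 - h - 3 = (h + 3)*(h^2 - 1) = (h - 1)*(h + 3)*(h + 1)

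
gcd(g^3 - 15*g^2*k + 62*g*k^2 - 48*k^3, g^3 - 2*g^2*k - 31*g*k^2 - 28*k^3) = 1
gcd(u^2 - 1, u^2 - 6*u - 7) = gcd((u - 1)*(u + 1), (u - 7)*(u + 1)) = u + 1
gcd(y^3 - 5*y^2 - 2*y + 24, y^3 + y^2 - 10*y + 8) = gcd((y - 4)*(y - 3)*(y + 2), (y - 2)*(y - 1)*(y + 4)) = 1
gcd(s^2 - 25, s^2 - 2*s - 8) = 1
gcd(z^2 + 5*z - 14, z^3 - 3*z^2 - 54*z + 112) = z^2 + 5*z - 14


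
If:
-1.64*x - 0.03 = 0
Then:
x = -0.02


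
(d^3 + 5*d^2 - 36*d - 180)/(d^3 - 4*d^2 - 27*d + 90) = (d + 6)/(d - 3)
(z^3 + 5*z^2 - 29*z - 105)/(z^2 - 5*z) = z + 10 + 21/z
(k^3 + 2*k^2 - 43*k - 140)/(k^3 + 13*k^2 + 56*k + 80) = (k - 7)/(k + 4)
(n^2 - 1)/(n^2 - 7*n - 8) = (n - 1)/(n - 8)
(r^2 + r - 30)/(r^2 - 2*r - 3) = (-r^2 - r + 30)/(-r^2 + 2*r + 3)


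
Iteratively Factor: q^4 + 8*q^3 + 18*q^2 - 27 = (q + 3)*(q^3 + 5*q^2 + 3*q - 9) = (q - 1)*(q + 3)*(q^2 + 6*q + 9) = (q - 1)*(q + 3)^2*(q + 3)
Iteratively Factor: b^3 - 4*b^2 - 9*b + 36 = (b - 4)*(b^2 - 9) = (b - 4)*(b - 3)*(b + 3)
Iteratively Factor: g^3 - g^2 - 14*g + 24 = (g + 4)*(g^2 - 5*g + 6) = (g - 2)*(g + 4)*(g - 3)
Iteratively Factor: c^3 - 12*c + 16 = (c - 2)*(c^2 + 2*c - 8) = (c - 2)^2*(c + 4)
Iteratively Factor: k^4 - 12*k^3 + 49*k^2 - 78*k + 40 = (k - 2)*(k^3 - 10*k^2 + 29*k - 20) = (k - 4)*(k - 2)*(k^2 - 6*k + 5) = (k - 4)*(k - 2)*(k - 1)*(k - 5)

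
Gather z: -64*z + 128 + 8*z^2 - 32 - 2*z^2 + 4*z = 6*z^2 - 60*z + 96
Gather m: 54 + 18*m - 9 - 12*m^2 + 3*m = -12*m^2 + 21*m + 45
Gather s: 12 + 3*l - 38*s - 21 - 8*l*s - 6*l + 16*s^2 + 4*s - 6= -3*l + 16*s^2 + s*(-8*l - 34) - 15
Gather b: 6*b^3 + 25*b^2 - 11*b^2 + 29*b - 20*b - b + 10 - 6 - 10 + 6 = 6*b^3 + 14*b^2 + 8*b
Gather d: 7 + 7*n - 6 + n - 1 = 8*n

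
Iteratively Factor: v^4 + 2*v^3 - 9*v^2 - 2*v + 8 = (v + 1)*(v^3 + v^2 - 10*v + 8) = (v + 1)*(v + 4)*(v^2 - 3*v + 2) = (v - 1)*(v + 1)*(v + 4)*(v - 2)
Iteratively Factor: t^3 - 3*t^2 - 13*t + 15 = (t + 3)*(t^2 - 6*t + 5) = (t - 5)*(t + 3)*(t - 1)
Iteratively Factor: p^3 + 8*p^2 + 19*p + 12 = (p + 1)*(p^2 + 7*p + 12) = (p + 1)*(p + 3)*(p + 4)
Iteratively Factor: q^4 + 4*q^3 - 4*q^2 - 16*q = (q)*(q^3 + 4*q^2 - 4*q - 16) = q*(q + 2)*(q^2 + 2*q - 8) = q*(q - 2)*(q + 2)*(q + 4)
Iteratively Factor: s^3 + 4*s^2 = (s)*(s^2 + 4*s) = s*(s + 4)*(s)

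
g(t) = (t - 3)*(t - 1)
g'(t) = 2*t - 4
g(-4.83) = 45.65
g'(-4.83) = -13.66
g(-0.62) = 5.86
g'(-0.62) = -5.24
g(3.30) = 0.69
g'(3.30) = 2.60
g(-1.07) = 8.42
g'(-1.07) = -6.14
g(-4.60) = 42.56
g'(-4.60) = -13.20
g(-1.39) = 10.49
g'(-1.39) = -6.78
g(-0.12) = 3.49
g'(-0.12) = -4.24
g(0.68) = 0.74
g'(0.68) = -2.64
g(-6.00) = 63.00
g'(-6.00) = -16.00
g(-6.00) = 63.00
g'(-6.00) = -16.00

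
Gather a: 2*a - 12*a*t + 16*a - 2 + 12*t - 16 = a*(18 - 12*t) + 12*t - 18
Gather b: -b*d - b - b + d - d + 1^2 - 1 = b*(-d - 2)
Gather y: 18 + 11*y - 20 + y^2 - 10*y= y^2 + y - 2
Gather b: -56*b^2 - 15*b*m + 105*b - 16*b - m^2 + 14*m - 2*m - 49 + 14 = -56*b^2 + b*(89 - 15*m) - m^2 + 12*m - 35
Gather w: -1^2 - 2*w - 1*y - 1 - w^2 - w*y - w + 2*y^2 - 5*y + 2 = -w^2 + w*(-y - 3) + 2*y^2 - 6*y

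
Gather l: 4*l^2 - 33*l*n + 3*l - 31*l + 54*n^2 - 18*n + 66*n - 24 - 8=4*l^2 + l*(-33*n - 28) + 54*n^2 + 48*n - 32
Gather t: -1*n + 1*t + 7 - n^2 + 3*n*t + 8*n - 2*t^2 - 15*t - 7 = -n^2 + 7*n - 2*t^2 + t*(3*n - 14)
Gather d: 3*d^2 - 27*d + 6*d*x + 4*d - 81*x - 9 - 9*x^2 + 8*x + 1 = 3*d^2 + d*(6*x - 23) - 9*x^2 - 73*x - 8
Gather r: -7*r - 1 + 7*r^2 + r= 7*r^2 - 6*r - 1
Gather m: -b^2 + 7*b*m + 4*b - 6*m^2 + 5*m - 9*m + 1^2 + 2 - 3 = -b^2 + 4*b - 6*m^2 + m*(7*b - 4)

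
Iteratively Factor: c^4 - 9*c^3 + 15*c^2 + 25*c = (c)*(c^3 - 9*c^2 + 15*c + 25) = c*(c - 5)*(c^2 - 4*c - 5) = c*(c - 5)*(c + 1)*(c - 5)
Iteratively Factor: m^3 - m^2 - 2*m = (m - 2)*(m^2 + m) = (m - 2)*(m + 1)*(m)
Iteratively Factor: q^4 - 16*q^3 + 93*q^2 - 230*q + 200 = (q - 4)*(q^3 - 12*q^2 + 45*q - 50) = (q - 5)*(q - 4)*(q^2 - 7*q + 10) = (q - 5)*(q - 4)*(q - 2)*(q - 5)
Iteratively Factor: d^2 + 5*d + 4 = (d + 1)*(d + 4)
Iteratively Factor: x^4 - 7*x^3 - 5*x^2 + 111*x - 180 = (x - 3)*(x^3 - 4*x^2 - 17*x + 60) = (x - 3)*(x + 4)*(x^2 - 8*x + 15) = (x - 5)*(x - 3)*(x + 4)*(x - 3)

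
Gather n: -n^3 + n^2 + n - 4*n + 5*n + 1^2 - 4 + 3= -n^3 + n^2 + 2*n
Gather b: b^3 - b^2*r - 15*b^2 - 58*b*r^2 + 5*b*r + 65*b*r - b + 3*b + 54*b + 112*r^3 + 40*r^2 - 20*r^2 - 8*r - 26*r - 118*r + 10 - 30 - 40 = b^3 + b^2*(-r - 15) + b*(-58*r^2 + 70*r + 56) + 112*r^3 + 20*r^2 - 152*r - 60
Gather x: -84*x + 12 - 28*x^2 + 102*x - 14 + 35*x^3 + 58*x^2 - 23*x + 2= 35*x^3 + 30*x^2 - 5*x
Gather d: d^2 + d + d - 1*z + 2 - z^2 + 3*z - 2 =d^2 + 2*d - z^2 + 2*z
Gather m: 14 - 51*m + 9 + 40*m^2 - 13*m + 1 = 40*m^2 - 64*m + 24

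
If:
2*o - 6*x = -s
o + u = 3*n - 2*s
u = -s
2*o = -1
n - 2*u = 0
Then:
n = -1/7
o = -1/2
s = 1/14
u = -1/14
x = -13/84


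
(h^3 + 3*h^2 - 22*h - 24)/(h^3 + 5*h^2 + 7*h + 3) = (h^2 + 2*h - 24)/(h^2 + 4*h + 3)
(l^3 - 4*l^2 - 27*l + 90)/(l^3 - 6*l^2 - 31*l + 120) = (l - 6)/(l - 8)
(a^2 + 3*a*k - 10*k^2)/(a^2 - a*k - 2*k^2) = (a + 5*k)/(a + k)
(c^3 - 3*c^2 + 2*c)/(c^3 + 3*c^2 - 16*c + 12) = c/(c + 6)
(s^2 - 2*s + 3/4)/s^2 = 1 - 2/s + 3/(4*s^2)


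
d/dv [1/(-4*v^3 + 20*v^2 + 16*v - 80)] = (3*v^2 - 10*v - 4)/(4*(v^3 - 5*v^2 - 4*v + 20)^2)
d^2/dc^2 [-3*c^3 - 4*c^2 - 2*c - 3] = -18*c - 8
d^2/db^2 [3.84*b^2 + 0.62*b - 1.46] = 7.68000000000000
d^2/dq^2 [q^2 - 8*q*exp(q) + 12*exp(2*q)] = -8*q*exp(q) + 48*exp(2*q) - 16*exp(q) + 2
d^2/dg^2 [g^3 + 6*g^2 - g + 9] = 6*g + 12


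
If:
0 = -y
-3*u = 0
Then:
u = 0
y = 0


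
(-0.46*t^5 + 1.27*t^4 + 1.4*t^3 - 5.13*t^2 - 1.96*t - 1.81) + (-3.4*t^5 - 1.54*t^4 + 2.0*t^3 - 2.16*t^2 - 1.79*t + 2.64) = -3.86*t^5 - 0.27*t^4 + 3.4*t^3 - 7.29*t^2 - 3.75*t + 0.83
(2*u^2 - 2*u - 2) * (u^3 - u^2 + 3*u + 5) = 2*u^5 - 4*u^4 + 6*u^3 + 6*u^2 - 16*u - 10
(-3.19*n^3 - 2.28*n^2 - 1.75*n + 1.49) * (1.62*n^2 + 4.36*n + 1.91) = -5.1678*n^5 - 17.602*n^4 - 18.8687*n^3 - 9.571*n^2 + 3.1539*n + 2.8459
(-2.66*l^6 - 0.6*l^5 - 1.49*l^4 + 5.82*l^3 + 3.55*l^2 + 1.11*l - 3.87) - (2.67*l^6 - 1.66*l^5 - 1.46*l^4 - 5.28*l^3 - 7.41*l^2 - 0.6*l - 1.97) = -5.33*l^6 + 1.06*l^5 - 0.03*l^4 + 11.1*l^3 + 10.96*l^2 + 1.71*l - 1.9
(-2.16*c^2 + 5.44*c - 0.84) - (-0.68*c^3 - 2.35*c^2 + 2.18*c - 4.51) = 0.68*c^3 + 0.19*c^2 + 3.26*c + 3.67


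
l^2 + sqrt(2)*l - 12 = (l - 2*sqrt(2))*(l + 3*sqrt(2))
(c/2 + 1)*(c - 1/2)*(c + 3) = c^3/2 + 9*c^2/4 + 7*c/4 - 3/2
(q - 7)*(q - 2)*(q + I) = q^3 - 9*q^2 + I*q^2 + 14*q - 9*I*q + 14*I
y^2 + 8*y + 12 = (y + 2)*(y + 6)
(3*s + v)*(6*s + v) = 18*s^2 + 9*s*v + v^2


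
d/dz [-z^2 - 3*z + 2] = -2*z - 3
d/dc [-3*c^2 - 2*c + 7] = -6*c - 2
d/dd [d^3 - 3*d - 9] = 3*d^2 - 3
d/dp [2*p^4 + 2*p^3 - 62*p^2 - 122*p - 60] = 8*p^3 + 6*p^2 - 124*p - 122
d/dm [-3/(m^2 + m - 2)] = 3*(2*m + 1)/(m^2 + m - 2)^2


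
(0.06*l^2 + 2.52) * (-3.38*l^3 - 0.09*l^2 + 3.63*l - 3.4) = -0.2028*l^5 - 0.0054*l^4 - 8.2998*l^3 - 0.4308*l^2 + 9.1476*l - 8.568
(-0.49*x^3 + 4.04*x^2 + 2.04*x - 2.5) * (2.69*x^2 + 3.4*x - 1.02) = -1.3181*x^5 + 9.2016*x^4 + 19.7234*x^3 - 3.9098*x^2 - 10.5808*x + 2.55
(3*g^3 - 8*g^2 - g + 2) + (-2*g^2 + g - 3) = 3*g^3 - 10*g^2 - 1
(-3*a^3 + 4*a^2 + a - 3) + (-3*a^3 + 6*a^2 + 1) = -6*a^3 + 10*a^2 + a - 2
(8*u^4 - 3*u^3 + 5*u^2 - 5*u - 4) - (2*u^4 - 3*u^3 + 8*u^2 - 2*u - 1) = 6*u^4 - 3*u^2 - 3*u - 3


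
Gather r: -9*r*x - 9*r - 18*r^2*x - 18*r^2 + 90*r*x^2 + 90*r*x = r^2*(-18*x - 18) + r*(90*x^2 + 81*x - 9)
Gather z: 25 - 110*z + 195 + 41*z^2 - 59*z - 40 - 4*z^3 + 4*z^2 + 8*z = -4*z^3 + 45*z^2 - 161*z + 180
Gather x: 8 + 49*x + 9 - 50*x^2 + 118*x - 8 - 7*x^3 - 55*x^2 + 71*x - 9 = -7*x^3 - 105*x^2 + 238*x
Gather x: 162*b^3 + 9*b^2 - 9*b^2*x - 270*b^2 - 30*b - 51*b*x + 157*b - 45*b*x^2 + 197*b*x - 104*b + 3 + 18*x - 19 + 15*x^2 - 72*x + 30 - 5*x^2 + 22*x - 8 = 162*b^3 - 261*b^2 + 23*b + x^2*(10 - 45*b) + x*(-9*b^2 + 146*b - 32) + 6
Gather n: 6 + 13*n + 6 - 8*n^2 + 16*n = -8*n^2 + 29*n + 12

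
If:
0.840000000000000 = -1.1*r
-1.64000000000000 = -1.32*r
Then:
No Solution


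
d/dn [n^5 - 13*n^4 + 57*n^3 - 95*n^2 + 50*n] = 5*n^4 - 52*n^3 + 171*n^2 - 190*n + 50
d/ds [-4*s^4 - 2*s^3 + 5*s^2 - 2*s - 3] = -16*s^3 - 6*s^2 + 10*s - 2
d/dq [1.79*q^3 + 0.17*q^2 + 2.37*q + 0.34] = 5.37*q^2 + 0.34*q + 2.37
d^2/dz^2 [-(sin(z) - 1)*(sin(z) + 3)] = 2*sin(z) - 2*cos(2*z)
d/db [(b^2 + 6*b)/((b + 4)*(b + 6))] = 4/(b^2 + 8*b + 16)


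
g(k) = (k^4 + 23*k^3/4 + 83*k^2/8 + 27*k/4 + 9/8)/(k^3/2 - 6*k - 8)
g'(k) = (6 - 3*k^2/2)*(k^4 + 23*k^3/4 + 83*k^2/8 + 27*k/4 + 9/8)/(k^3/2 - 6*k - 8)^2 + (4*k^3 + 69*k^2/4 + 83*k/4 + 27/4)/(k^3/2 - 6*k - 8) = (8*k^5 - 16*k^4 - 339*k^3 - 1046*k^2 - 1139*k - 378)/(4*(k^5 - 2*k^4 - 20*k^3 + 8*k^2 + 128*k + 128))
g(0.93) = -1.65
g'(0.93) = -2.76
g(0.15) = -0.27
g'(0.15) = -0.97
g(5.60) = 51.02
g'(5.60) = -15.74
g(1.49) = -3.81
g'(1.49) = -5.17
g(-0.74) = 0.06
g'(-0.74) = 0.13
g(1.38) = -3.27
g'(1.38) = -4.58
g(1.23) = -2.64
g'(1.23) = -3.87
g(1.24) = -2.68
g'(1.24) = -3.92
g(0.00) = -0.14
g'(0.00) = -0.74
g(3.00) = -28.08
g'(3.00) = -43.43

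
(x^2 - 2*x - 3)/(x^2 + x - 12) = (x + 1)/(x + 4)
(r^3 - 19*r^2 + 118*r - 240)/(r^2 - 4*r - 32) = (r^2 - 11*r + 30)/(r + 4)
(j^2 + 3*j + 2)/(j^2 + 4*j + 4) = (j + 1)/(j + 2)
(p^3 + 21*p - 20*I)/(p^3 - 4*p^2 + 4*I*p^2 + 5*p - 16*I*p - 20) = (p - 4*I)/(p - 4)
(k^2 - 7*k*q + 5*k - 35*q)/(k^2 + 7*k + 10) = (k - 7*q)/(k + 2)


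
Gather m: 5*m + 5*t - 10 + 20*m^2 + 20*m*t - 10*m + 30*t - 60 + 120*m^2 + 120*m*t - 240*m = 140*m^2 + m*(140*t - 245) + 35*t - 70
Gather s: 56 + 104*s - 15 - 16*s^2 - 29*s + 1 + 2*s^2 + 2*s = -14*s^2 + 77*s + 42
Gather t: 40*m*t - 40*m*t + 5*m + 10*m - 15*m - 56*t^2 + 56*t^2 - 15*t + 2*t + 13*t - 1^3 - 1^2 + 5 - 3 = 0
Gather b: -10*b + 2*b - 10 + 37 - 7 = 20 - 8*b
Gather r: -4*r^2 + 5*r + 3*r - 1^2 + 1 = -4*r^2 + 8*r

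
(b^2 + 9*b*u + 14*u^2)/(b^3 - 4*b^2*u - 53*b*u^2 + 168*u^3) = (b + 2*u)/(b^2 - 11*b*u + 24*u^2)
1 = 1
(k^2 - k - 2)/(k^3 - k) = (k - 2)/(k*(k - 1))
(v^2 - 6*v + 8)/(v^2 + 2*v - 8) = (v - 4)/(v + 4)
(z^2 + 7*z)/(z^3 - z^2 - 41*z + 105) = z/(z^2 - 8*z + 15)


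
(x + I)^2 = x^2 + 2*I*x - 1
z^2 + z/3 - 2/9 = (z - 1/3)*(z + 2/3)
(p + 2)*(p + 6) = p^2 + 8*p + 12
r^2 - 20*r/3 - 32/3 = (r - 8)*(r + 4/3)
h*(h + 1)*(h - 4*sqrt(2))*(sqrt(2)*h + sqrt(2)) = sqrt(2)*h^4 - 8*h^3 + 2*sqrt(2)*h^3 - 16*h^2 + sqrt(2)*h^2 - 8*h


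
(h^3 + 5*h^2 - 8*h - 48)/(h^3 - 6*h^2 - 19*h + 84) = (h + 4)/(h - 7)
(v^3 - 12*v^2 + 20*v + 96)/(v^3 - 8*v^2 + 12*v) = (v^2 - 6*v - 16)/(v*(v - 2))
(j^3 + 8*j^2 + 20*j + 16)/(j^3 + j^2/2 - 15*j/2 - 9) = 2*(j^2 + 6*j + 8)/(2*j^2 - 3*j - 9)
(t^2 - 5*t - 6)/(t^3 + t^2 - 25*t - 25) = (t - 6)/(t^2 - 25)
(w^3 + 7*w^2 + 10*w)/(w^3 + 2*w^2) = (w + 5)/w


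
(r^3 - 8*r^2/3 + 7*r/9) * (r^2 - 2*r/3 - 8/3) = r^5 - 10*r^4/3 - r^3/9 + 178*r^2/27 - 56*r/27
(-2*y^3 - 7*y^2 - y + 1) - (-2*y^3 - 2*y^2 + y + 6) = -5*y^2 - 2*y - 5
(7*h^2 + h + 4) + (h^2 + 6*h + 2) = 8*h^2 + 7*h + 6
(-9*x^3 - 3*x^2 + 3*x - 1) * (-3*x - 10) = 27*x^4 + 99*x^3 + 21*x^2 - 27*x + 10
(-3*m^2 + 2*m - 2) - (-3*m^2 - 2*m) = 4*m - 2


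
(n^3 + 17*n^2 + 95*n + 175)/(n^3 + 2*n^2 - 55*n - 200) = (n + 7)/(n - 8)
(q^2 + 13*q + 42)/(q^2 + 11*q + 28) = (q + 6)/(q + 4)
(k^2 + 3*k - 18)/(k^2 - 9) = (k + 6)/(k + 3)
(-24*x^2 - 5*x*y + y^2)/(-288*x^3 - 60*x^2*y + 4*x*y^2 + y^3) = (3*x + y)/(36*x^2 + 12*x*y + y^2)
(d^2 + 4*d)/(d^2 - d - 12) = d*(d + 4)/(d^2 - d - 12)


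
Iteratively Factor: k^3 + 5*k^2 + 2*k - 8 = (k + 4)*(k^2 + k - 2) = (k + 2)*(k + 4)*(k - 1)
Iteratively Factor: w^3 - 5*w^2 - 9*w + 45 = (w - 3)*(w^2 - 2*w - 15) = (w - 3)*(w + 3)*(w - 5)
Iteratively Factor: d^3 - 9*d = (d)*(d^2 - 9) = d*(d + 3)*(d - 3)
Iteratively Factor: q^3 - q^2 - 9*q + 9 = (q - 1)*(q^2 - 9) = (q - 3)*(q - 1)*(q + 3)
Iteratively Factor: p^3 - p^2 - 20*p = (p)*(p^2 - p - 20) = p*(p - 5)*(p + 4)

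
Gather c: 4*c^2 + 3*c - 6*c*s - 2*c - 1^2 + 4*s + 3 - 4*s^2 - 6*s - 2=4*c^2 + c*(1 - 6*s) - 4*s^2 - 2*s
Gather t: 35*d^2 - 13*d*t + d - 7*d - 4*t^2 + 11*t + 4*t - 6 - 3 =35*d^2 - 6*d - 4*t^2 + t*(15 - 13*d) - 9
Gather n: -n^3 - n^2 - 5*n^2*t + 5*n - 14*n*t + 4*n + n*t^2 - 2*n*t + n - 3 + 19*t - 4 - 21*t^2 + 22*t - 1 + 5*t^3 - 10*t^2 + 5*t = -n^3 + n^2*(-5*t - 1) + n*(t^2 - 16*t + 10) + 5*t^3 - 31*t^2 + 46*t - 8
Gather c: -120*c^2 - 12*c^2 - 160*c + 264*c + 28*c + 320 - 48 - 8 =-132*c^2 + 132*c + 264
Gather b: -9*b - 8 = -9*b - 8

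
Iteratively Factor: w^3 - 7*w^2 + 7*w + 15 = (w + 1)*(w^2 - 8*w + 15) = (w - 5)*(w + 1)*(w - 3)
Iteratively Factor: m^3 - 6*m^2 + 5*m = (m - 1)*(m^2 - 5*m) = m*(m - 1)*(m - 5)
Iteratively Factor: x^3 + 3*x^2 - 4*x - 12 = (x + 3)*(x^2 - 4) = (x - 2)*(x + 3)*(x + 2)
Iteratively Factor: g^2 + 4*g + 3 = (g + 1)*(g + 3)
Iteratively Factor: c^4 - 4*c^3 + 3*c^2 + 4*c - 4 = (c - 2)*(c^3 - 2*c^2 - c + 2) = (c - 2)*(c - 1)*(c^2 - c - 2) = (c - 2)^2*(c - 1)*(c + 1)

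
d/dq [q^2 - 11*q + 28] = 2*q - 11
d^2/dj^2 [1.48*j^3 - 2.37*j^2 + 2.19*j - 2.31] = 8.88*j - 4.74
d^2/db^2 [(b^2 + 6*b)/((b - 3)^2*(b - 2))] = 2*(b^4 + 24*b^3 - 72*b^2 - 96*b + 288)/(b^7 - 18*b^6 + 138*b^5 - 584*b^4 + 1473*b^3 - 2214*b^2 + 1836*b - 648)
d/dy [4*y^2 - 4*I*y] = 8*y - 4*I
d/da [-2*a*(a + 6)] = -4*a - 12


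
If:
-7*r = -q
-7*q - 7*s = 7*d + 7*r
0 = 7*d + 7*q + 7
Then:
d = 7*s - 8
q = 7 - 7*s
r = 1 - s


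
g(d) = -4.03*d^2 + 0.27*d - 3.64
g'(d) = 0.27 - 8.06*d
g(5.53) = -125.39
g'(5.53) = -44.30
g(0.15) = -3.69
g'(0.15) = -0.94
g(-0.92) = -7.30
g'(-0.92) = 7.69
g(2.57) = -29.56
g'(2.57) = -20.44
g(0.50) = -4.51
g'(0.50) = -3.76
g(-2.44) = -28.29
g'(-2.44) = 19.94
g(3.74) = -59.00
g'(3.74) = -29.87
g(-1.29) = -10.69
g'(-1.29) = 10.67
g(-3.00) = -40.72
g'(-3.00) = 24.45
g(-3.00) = -40.72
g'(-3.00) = 24.45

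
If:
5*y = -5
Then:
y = -1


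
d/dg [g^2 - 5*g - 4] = 2*g - 5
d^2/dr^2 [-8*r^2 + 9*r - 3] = -16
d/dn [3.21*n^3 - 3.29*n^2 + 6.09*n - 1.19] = 9.63*n^2 - 6.58*n + 6.09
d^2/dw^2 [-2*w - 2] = 0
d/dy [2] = 0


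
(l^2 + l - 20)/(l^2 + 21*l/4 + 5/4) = 4*(l - 4)/(4*l + 1)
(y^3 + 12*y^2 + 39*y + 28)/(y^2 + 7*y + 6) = (y^2 + 11*y + 28)/(y + 6)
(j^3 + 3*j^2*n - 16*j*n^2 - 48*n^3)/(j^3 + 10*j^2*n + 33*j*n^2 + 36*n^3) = (j - 4*n)/(j + 3*n)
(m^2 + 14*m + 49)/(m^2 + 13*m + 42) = (m + 7)/(m + 6)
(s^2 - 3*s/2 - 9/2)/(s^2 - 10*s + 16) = (2*s^2 - 3*s - 9)/(2*(s^2 - 10*s + 16))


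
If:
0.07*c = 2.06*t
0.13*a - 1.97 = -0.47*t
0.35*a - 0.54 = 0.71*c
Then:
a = 14.38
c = 6.33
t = 0.21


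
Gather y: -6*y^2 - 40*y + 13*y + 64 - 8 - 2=-6*y^2 - 27*y + 54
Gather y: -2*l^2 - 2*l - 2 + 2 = -2*l^2 - 2*l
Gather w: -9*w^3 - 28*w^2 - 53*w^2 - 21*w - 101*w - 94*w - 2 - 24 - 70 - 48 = -9*w^3 - 81*w^2 - 216*w - 144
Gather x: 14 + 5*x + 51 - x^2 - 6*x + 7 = -x^2 - x + 72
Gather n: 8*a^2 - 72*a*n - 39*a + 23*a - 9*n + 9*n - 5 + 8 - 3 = 8*a^2 - 72*a*n - 16*a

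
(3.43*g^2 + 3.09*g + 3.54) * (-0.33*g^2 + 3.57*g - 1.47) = -1.1319*g^4 + 11.2254*g^3 + 4.821*g^2 + 8.0955*g - 5.2038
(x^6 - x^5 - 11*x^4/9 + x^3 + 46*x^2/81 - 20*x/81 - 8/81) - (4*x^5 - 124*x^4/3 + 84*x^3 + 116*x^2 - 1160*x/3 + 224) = x^6 - 5*x^5 + 361*x^4/9 - 83*x^3 - 9350*x^2/81 + 31300*x/81 - 18152/81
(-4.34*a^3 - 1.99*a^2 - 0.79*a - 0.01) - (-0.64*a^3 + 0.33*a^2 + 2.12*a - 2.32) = -3.7*a^3 - 2.32*a^2 - 2.91*a + 2.31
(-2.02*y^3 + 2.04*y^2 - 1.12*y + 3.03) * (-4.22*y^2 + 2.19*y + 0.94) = 8.5244*y^5 - 13.0326*y^4 + 7.2952*y^3 - 13.3218*y^2 + 5.5829*y + 2.8482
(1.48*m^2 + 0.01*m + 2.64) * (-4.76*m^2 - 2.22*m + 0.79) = -7.0448*m^4 - 3.3332*m^3 - 11.4194*m^2 - 5.8529*m + 2.0856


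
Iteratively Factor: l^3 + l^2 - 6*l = (l - 2)*(l^2 + 3*l) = l*(l - 2)*(l + 3)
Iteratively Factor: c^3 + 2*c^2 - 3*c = (c + 3)*(c^2 - c) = (c - 1)*(c + 3)*(c)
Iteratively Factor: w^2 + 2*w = (w)*(w + 2)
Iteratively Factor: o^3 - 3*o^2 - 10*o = (o)*(o^2 - 3*o - 10) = o*(o + 2)*(o - 5)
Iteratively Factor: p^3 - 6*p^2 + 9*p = (p - 3)*(p^2 - 3*p) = p*(p - 3)*(p - 3)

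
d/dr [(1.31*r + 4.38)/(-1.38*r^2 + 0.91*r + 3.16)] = (1.8078*r^2 + 12.0888*r + 0.1538)/(1.9044*r^4 - 2.5116*r^3 - 7.8935*r^2 + 5.7512*r + 9.9856)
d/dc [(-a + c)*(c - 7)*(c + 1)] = -2*a*c + 6*a + 3*c^2 - 12*c - 7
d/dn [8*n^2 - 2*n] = 16*n - 2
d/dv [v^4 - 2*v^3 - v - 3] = 4*v^3 - 6*v^2 - 1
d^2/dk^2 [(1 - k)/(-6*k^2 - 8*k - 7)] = 4*(8*(k - 1)*(3*k + 2)^2 - (9*k + 1)*(6*k^2 + 8*k + 7))/(6*k^2 + 8*k + 7)^3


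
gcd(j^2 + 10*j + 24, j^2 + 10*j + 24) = j^2 + 10*j + 24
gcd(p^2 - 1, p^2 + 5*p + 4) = p + 1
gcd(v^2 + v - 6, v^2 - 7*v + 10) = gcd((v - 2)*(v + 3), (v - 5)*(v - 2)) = v - 2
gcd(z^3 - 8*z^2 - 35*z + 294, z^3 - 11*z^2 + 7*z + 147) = z^2 - 14*z + 49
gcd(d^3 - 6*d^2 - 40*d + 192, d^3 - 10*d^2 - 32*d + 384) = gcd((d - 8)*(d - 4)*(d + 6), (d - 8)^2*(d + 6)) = d^2 - 2*d - 48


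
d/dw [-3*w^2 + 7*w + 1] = 7 - 6*w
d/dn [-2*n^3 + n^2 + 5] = 2*n*(1 - 3*n)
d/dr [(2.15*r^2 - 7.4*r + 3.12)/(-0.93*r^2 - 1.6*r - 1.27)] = (-10.322*r^2 + 0.342200000000001*r + 14.39)/(0.8649*r^4 + 2.976*r^3 + 4.9222*r^2 + 4.064*r + 1.6129)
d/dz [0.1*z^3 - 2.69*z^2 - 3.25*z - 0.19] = 0.3*z^2 - 5.38*z - 3.25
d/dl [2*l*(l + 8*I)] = 4*l + 16*I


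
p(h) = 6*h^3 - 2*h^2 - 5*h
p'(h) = 18*h^2 - 4*h - 5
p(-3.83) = -347.28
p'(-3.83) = 274.36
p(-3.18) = -197.27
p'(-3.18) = 189.74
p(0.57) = -2.39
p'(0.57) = -1.43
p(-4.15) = -442.54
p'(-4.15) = 321.60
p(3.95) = 318.82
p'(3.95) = 260.04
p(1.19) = 1.33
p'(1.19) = 15.73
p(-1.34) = -11.33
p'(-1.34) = 32.68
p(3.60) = 236.02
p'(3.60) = 213.88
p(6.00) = 1194.00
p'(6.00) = 619.00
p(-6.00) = -1338.00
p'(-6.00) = 667.00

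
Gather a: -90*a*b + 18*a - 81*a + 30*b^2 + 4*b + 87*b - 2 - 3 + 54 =a*(-90*b - 63) + 30*b^2 + 91*b + 49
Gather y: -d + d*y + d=d*y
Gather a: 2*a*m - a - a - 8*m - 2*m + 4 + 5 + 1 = a*(2*m - 2) - 10*m + 10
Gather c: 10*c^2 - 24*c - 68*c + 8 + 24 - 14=10*c^2 - 92*c + 18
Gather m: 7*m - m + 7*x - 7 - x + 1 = 6*m + 6*x - 6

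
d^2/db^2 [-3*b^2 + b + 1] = -6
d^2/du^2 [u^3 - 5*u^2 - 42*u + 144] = 6*u - 10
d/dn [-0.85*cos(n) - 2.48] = 0.85*sin(n)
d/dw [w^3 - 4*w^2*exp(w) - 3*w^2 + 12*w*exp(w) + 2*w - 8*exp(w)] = -4*w^2*exp(w) + 3*w^2 + 4*w*exp(w) - 6*w + 4*exp(w) + 2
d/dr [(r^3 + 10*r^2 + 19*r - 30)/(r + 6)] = 2*r + 4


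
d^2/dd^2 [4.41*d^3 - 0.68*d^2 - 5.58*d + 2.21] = 26.46*d - 1.36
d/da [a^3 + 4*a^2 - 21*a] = 3*a^2 + 8*a - 21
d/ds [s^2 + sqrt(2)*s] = 2*s + sqrt(2)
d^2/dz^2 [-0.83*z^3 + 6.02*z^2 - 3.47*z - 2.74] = 12.04 - 4.98*z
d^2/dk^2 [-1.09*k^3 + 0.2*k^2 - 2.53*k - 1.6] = 0.4 - 6.54*k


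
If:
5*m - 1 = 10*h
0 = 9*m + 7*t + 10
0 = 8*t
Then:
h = -59/90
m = -10/9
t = 0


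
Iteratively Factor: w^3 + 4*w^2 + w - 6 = (w + 2)*(w^2 + 2*w - 3) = (w - 1)*(w + 2)*(w + 3)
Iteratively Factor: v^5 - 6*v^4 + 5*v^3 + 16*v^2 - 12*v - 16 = (v + 1)*(v^4 - 7*v^3 + 12*v^2 + 4*v - 16) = (v - 2)*(v + 1)*(v^3 - 5*v^2 + 2*v + 8) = (v - 2)*(v + 1)^2*(v^2 - 6*v + 8) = (v - 4)*(v - 2)*(v + 1)^2*(v - 2)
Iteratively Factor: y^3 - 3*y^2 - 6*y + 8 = (y + 2)*(y^2 - 5*y + 4) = (y - 1)*(y + 2)*(y - 4)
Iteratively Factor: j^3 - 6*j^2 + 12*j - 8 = (j - 2)*(j^2 - 4*j + 4) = (j - 2)^2*(j - 2)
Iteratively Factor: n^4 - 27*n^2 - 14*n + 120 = (n - 2)*(n^3 + 2*n^2 - 23*n - 60) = (n - 2)*(n + 3)*(n^2 - n - 20) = (n - 2)*(n + 3)*(n + 4)*(n - 5)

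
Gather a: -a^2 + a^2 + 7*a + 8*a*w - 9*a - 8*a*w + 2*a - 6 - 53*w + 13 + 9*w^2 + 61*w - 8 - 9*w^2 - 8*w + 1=0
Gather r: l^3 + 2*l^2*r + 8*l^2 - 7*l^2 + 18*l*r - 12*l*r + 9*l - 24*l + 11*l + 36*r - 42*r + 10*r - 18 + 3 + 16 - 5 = l^3 + l^2 - 4*l + r*(2*l^2 + 6*l + 4) - 4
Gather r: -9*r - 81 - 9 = -9*r - 90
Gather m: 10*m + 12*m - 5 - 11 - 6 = 22*m - 22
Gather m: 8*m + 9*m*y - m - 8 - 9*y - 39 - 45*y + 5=m*(9*y + 7) - 54*y - 42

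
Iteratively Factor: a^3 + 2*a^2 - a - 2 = (a + 2)*(a^2 - 1) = (a + 1)*(a + 2)*(a - 1)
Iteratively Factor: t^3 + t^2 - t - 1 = (t + 1)*(t^2 - 1) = (t + 1)^2*(t - 1)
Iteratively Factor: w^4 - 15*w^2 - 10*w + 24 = (w + 2)*(w^3 - 2*w^2 - 11*w + 12) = (w - 4)*(w + 2)*(w^2 + 2*w - 3) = (w - 4)*(w + 2)*(w + 3)*(w - 1)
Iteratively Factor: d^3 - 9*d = (d + 3)*(d^2 - 3*d) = d*(d + 3)*(d - 3)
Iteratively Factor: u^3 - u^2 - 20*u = (u - 5)*(u^2 + 4*u) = u*(u - 5)*(u + 4)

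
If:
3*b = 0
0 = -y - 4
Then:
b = 0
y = -4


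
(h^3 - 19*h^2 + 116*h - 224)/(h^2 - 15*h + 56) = h - 4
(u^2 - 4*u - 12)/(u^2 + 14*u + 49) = (u^2 - 4*u - 12)/(u^2 + 14*u + 49)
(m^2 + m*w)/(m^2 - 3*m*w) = (m + w)/(m - 3*w)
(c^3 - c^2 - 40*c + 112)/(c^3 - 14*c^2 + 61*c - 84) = (c^2 + 3*c - 28)/(c^2 - 10*c + 21)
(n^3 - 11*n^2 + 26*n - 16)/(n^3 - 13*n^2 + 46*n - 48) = (n - 1)/(n - 3)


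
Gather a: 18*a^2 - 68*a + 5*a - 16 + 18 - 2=18*a^2 - 63*a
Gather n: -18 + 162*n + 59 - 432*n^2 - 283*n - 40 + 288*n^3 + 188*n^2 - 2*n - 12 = 288*n^3 - 244*n^2 - 123*n - 11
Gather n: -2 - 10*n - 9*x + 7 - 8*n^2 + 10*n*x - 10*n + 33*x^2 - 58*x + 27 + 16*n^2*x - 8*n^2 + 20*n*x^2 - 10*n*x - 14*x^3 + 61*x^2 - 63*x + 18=n^2*(16*x - 16) + n*(20*x^2 - 20) - 14*x^3 + 94*x^2 - 130*x + 50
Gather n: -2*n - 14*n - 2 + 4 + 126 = 128 - 16*n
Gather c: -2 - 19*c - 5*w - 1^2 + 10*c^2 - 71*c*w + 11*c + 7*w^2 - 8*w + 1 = 10*c^2 + c*(-71*w - 8) + 7*w^2 - 13*w - 2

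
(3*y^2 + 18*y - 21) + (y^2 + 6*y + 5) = 4*y^2 + 24*y - 16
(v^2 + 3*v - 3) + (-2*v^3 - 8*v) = -2*v^3 + v^2 - 5*v - 3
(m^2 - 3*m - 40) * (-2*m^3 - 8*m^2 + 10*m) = -2*m^5 - 2*m^4 + 114*m^3 + 290*m^2 - 400*m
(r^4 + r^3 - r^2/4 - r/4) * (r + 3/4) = r^5 + 7*r^4/4 + r^3/2 - 7*r^2/16 - 3*r/16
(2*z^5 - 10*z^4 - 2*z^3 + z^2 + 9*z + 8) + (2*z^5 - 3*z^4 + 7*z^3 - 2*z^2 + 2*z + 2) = 4*z^5 - 13*z^4 + 5*z^3 - z^2 + 11*z + 10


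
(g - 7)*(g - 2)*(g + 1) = g^3 - 8*g^2 + 5*g + 14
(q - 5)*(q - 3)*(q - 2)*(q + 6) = q^4 - 4*q^3 - 29*q^2 + 156*q - 180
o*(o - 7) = o^2 - 7*o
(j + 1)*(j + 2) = j^2 + 3*j + 2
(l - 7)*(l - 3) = l^2 - 10*l + 21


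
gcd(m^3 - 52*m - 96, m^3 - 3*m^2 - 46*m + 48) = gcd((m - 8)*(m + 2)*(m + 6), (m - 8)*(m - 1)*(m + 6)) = m^2 - 2*m - 48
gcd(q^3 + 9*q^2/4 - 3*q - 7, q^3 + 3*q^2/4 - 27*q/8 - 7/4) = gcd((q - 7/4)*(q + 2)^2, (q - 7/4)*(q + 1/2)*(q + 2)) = q^2 + q/4 - 7/2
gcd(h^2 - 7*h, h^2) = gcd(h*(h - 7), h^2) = h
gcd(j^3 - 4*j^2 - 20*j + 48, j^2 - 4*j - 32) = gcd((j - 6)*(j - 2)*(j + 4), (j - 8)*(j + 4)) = j + 4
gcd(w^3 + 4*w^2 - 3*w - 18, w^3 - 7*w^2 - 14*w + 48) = w^2 + w - 6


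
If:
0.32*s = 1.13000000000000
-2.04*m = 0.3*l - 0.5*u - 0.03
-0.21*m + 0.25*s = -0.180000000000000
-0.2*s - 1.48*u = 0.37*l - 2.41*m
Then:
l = -15.09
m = 5.06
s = 3.53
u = 11.54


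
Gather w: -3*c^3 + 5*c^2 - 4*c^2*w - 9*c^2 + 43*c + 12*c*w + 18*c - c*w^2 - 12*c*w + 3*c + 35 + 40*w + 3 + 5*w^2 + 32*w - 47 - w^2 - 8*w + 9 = -3*c^3 - 4*c^2 + 64*c + w^2*(4 - c) + w*(64 - 4*c^2)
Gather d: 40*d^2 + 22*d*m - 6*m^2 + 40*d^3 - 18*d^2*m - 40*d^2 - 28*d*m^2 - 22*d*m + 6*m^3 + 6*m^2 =40*d^3 - 18*d^2*m - 28*d*m^2 + 6*m^3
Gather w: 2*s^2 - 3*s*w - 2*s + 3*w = 2*s^2 - 2*s + w*(3 - 3*s)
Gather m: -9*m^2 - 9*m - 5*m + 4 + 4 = -9*m^2 - 14*m + 8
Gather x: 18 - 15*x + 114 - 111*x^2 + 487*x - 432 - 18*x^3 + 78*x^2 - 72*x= -18*x^3 - 33*x^2 + 400*x - 300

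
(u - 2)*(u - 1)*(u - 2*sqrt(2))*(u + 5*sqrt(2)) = u^4 - 3*u^3 + 3*sqrt(2)*u^3 - 18*u^2 - 9*sqrt(2)*u^2 + 6*sqrt(2)*u + 60*u - 40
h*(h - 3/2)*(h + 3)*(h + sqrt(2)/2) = h^4 + sqrt(2)*h^3/2 + 3*h^3/2 - 9*h^2/2 + 3*sqrt(2)*h^2/4 - 9*sqrt(2)*h/4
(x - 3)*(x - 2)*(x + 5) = x^3 - 19*x + 30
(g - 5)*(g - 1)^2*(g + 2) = g^4 - 5*g^3 - 3*g^2 + 17*g - 10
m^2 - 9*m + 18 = (m - 6)*(m - 3)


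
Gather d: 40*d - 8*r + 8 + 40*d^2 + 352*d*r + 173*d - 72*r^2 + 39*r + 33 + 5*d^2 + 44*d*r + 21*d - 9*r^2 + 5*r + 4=45*d^2 + d*(396*r + 234) - 81*r^2 + 36*r + 45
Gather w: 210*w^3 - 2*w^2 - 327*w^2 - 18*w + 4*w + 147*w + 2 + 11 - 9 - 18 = 210*w^3 - 329*w^2 + 133*w - 14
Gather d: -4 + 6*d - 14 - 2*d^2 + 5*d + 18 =-2*d^2 + 11*d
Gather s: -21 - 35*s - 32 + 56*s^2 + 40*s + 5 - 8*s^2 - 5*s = 48*s^2 - 48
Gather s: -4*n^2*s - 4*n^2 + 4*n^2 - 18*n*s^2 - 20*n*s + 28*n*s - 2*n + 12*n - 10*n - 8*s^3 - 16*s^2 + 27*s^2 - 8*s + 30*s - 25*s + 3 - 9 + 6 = -8*s^3 + s^2*(11 - 18*n) + s*(-4*n^2 + 8*n - 3)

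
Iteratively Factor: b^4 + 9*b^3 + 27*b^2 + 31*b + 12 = (b + 1)*(b^3 + 8*b^2 + 19*b + 12) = (b + 1)*(b + 3)*(b^2 + 5*b + 4) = (b + 1)*(b + 3)*(b + 4)*(b + 1)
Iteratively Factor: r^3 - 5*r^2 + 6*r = (r - 3)*(r^2 - 2*r) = (r - 3)*(r - 2)*(r)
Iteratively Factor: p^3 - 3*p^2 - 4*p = (p)*(p^2 - 3*p - 4) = p*(p + 1)*(p - 4)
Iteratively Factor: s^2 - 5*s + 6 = (s - 2)*(s - 3)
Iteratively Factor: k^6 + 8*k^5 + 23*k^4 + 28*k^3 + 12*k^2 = (k)*(k^5 + 8*k^4 + 23*k^3 + 28*k^2 + 12*k) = k^2*(k^4 + 8*k^3 + 23*k^2 + 28*k + 12) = k^2*(k + 2)*(k^3 + 6*k^2 + 11*k + 6) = k^2*(k + 2)^2*(k^2 + 4*k + 3) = k^2*(k + 2)^2*(k + 3)*(k + 1)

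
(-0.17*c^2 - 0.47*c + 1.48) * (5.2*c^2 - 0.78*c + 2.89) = -0.884*c^4 - 2.3114*c^3 + 7.5713*c^2 - 2.5127*c + 4.2772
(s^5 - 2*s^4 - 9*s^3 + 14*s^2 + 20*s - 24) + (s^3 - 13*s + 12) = s^5 - 2*s^4 - 8*s^3 + 14*s^2 + 7*s - 12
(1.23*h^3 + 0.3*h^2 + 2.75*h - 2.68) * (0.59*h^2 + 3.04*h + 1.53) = 0.7257*h^5 + 3.9162*h^4 + 4.4164*h^3 + 7.2378*h^2 - 3.9397*h - 4.1004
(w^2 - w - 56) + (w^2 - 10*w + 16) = 2*w^2 - 11*w - 40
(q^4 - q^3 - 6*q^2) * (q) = q^5 - q^4 - 6*q^3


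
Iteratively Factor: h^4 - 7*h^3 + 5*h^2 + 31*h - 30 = (h - 1)*(h^3 - 6*h^2 - h + 30) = (h - 5)*(h - 1)*(h^2 - h - 6) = (h - 5)*(h - 3)*(h - 1)*(h + 2)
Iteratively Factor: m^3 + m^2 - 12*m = (m + 4)*(m^2 - 3*m) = (m - 3)*(m + 4)*(m)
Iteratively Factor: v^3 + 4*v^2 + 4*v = (v)*(v^2 + 4*v + 4) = v*(v + 2)*(v + 2)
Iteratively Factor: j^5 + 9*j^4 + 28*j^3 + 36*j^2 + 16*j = (j + 1)*(j^4 + 8*j^3 + 20*j^2 + 16*j) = (j + 1)*(j + 2)*(j^3 + 6*j^2 + 8*j) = (j + 1)*(j + 2)^2*(j^2 + 4*j) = j*(j + 1)*(j + 2)^2*(j + 4)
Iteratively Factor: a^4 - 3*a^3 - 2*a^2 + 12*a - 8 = (a - 1)*(a^3 - 2*a^2 - 4*a + 8) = (a - 1)*(a + 2)*(a^2 - 4*a + 4) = (a - 2)*(a - 1)*(a + 2)*(a - 2)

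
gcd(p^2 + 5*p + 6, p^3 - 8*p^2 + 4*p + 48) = p + 2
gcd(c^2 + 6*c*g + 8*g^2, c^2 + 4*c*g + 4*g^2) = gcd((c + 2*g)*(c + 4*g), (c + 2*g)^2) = c + 2*g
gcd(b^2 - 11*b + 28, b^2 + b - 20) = b - 4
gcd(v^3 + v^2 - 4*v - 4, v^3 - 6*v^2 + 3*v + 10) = v^2 - v - 2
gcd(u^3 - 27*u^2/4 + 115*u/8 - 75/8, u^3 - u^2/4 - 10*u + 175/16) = u^2 - 15*u/4 + 25/8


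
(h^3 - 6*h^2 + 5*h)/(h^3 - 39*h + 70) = h*(h - 1)/(h^2 + 5*h - 14)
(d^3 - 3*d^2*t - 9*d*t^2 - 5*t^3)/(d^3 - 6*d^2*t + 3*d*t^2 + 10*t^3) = (-d - t)/(-d + 2*t)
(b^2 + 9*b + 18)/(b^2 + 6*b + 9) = (b + 6)/(b + 3)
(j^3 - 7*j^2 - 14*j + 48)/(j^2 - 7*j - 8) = (j^2 + j - 6)/(j + 1)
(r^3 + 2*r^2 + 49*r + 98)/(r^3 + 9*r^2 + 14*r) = (r^2 + 49)/(r*(r + 7))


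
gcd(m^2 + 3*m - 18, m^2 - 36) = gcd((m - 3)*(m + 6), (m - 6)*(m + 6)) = m + 6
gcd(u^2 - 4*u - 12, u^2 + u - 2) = u + 2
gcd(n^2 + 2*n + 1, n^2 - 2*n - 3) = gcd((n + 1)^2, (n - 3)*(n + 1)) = n + 1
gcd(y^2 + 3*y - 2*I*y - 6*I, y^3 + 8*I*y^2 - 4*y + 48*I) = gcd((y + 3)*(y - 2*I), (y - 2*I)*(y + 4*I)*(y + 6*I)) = y - 2*I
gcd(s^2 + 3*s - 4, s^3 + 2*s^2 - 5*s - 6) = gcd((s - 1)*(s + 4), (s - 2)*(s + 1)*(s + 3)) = 1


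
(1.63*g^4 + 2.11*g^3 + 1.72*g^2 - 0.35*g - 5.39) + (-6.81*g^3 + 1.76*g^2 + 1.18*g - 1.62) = 1.63*g^4 - 4.7*g^3 + 3.48*g^2 + 0.83*g - 7.01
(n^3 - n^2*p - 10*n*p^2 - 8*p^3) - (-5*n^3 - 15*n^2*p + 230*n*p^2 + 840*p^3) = 6*n^3 + 14*n^2*p - 240*n*p^2 - 848*p^3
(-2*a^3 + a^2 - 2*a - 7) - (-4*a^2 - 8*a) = -2*a^3 + 5*a^2 + 6*a - 7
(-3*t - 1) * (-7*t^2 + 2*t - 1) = 21*t^3 + t^2 + t + 1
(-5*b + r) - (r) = -5*b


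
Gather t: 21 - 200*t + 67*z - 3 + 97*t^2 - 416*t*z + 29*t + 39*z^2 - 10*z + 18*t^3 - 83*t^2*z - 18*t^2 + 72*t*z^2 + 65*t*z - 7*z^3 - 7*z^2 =18*t^3 + t^2*(79 - 83*z) + t*(72*z^2 - 351*z - 171) - 7*z^3 + 32*z^2 + 57*z + 18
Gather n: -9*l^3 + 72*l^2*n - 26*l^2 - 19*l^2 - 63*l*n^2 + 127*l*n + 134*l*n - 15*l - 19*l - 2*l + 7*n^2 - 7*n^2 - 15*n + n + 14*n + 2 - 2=-9*l^3 - 45*l^2 - 63*l*n^2 - 36*l + n*(72*l^2 + 261*l)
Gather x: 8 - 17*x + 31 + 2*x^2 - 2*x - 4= 2*x^2 - 19*x + 35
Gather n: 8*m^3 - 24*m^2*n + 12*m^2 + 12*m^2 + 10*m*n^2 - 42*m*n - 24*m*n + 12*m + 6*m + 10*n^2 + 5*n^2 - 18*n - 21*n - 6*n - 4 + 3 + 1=8*m^3 + 24*m^2 + 18*m + n^2*(10*m + 15) + n*(-24*m^2 - 66*m - 45)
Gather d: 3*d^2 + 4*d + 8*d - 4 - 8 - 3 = 3*d^2 + 12*d - 15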